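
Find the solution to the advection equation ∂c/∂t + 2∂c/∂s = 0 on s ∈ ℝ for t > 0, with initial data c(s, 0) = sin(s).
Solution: By method of characteristics (waves move right with speed 2):
Along characteristics s - 2t = const, c is constant, so c(s,t) = f(s - 2t) with f = c(·, 0).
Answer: c(s, t) = sin(s - 2t)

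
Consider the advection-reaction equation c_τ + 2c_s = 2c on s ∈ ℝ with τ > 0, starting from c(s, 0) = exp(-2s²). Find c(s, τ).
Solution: Substitute c = exp(2τ)u, i.e. u = exp(-2τ)c.
By the product rule, c_τ = exp(2τ)(u_τ + 2u), c_s = exp(2τ)u_s.
Substituting into the PDE and dividing by exp(2τ): u_τ + 2u + 2u_s = 2u.
The lower-order terms cancel, leaving the standard advection equation u_τ + 2u_s = 0.
Initial data for u: u(s,0) = c(s,0) = exp(-2s²).
Solve for u:
  By method of characteristics (waves move right with speed 2):
  Along characteristics s - 2τ = const, u is constant, so u(s,τ) = f(s - 2τ) with f = u(·, 0).
Hence u(s,τ) = exp(-2(s - 2τ)²).
Transform back: c(s,τ) = exp(2τ)u(s,τ).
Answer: c(s, τ) = exp(2τ)exp(-2(s - 2τ)²)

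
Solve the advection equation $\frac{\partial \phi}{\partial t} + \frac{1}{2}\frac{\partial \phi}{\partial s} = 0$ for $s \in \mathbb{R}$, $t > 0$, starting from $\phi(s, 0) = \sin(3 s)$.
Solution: By method of characteristics (waves move right with speed 1/2):
Along characteristics $s - \frac{1}{2}t =$ const, $\phi$ is constant, so $\phi(s,t) = f(s - \frac{1}{2}t)$ with $f = \phi( \cdot , 0)$.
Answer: $\phi(s, t) = \sin(3 s - 3 t/2)$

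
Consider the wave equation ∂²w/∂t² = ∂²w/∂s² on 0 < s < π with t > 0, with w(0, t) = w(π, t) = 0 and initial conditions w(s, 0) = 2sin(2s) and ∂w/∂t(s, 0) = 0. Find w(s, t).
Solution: Using separation of variables w = X(s)T(t):
Eigenfunctions: sin(ns), n = 1, 2, 3, ...
General solution: w(s, t) = Σ [A_n cos(n t) + B_n sin(n t)] sin(ns)
From w(s,0) = 2sin(2s): A_2=2. From w_t(s,0) = 0: all B_n = 0.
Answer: w(s, t) = 2sin(2s)cos(2t)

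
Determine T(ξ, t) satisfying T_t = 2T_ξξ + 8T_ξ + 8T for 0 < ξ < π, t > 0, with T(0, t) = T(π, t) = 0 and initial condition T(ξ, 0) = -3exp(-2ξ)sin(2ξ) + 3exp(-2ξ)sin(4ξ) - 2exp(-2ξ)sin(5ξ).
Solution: Substitute T = exp(-2ξ)u.
Then T_ξ = exp(-2ξ)(u_ξ - 2u), T_ξξ = exp(-2ξ)(u_ξξ - 4u_ξ + 4u), T_t = exp(-2ξ)u_t; substituting and dividing by exp(-2ξ), the lower-order terms cancel: u_t = 2u_ξξ (standard heat equation).
Data for u: u(ξ,0) = exp(2ξ)T(ξ,0) = -3sin(2ξ) + 3sin(4ξ) - 2sin(5ξ). The boundary conditions carry over: u(0,t) = u(π,t) = 0.
Separating variables: u = Σ c_n exp(-2n²t) sin(nξ). From u(ξ,0) = -3sin(2ξ) + 3sin(4ξ) - 2sin(5ξ): c_2=-3, c_4=3, c_5=-2.
So u(ξ,t) = -3exp(-8t)sin(2ξ) + 3exp(-32t)sin(4ξ) - 2exp(-50t)sin(5ξ), and T(ξ,t) = exp(-2ξ)u(ξ,t).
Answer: T(ξ, t) = -3exp(-8t)exp(-2ξ)sin(2ξ) + 3exp(-32t)exp(-2ξ)sin(4ξ) - 2exp(-50t)exp(-2ξ)sin(5ξ)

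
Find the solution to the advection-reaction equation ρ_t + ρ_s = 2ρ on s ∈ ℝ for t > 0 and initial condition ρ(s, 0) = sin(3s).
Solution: Substitute ρ = exp(2t)u, i.e. u = exp(-2t)ρ.
By the product rule, ρ_t = exp(2t)(u_t + 2u), ρ_s = exp(2t)u_s.
Substituting into the PDE and dividing by exp(2t): u_t + 2u + u_s = 2u.
The lower-order terms cancel, leaving the standard advection equation u_t + u_s = 0.
Initial data for u: u(s,0) = ρ(s,0) = sin(3s).
Solve for u:
  By method of characteristics (waves move right with speed 1):
  Along characteristics s - t = const, u is constant, so u(s,t) = f(s - t) with f = u(·, 0).
Hence u(s,t) = sin(3s - 3t).
Transform back: ρ(s,t) = exp(2t)u(s,t).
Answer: ρ(s, t) = exp(2t)sin(3s - 3t)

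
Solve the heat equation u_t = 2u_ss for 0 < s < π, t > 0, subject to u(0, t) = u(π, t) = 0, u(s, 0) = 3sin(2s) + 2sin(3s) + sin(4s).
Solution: Using separation of variables u = X(s)T(t):
Eigenfunctions: sin(ns), n = 1, 2, 3, ...
General solution: u(s, t) = Σ c_n sin(ns) exp(-2n² t)
Matching u(s,0) = 3sin(2s) + 2sin(3s) + sin(4s) term by term: c_2=3, c_3=2, c_4=1.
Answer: u(s, t) = 3exp(-8t)sin(2s) + 2exp(-18t)sin(3s) + exp(-32t)sin(4s)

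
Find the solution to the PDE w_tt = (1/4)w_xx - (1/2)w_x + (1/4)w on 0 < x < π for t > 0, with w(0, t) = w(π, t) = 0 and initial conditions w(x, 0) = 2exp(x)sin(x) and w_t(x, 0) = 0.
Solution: Substitute w = exp(x)u.
Then w_x = exp(x)(u_x + u), w_xx = exp(x)(u_xx + 2u_x + u), w_tt = exp(x)u_tt; substituting and dividing by exp(x), the lower-order terms cancel: u_tt = (1/4)u_xx (standard wave equation).
Data for u: u(x,0) = exp(-x)w(x,0) = 2sin(x); u_t(x,0) = exp(-x)w_t(x,0) = 0. The boundary conditions carry over: u(0,t) = u(π,t) = 0.
Separating variables: u = Σ [A_n cos(ω_n t) + B_n sin(ω_n t)] sin(nx), ω_n = n/2. From ICs: A_1=2.
So u(x,t) = 2sin(x)cos(t/2), and w(x,t) = exp(x)u(x,t).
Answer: w(x, t) = 2exp(x)sin(x)cos(t/2)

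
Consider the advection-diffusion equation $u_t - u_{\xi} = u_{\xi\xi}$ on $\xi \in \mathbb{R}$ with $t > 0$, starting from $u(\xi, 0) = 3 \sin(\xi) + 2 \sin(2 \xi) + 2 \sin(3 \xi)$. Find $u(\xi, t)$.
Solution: Moving frame: $\eta = \xi + t$, $\sigma = t$, $u = w(\eta,\sigma)$, so $u_t = w_{\sigma} + w_{\eta}$ and $u_{\xi\xi} = w_{\eta\eta}$.
Hence $u_t - u_{\xi} = w_{\sigma}$ and the PDE becomes the heat equation $w_{\sigma} = w_{\eta\eta}$ on $\eta \in \mathbb{R}$.
Initial data: $w(\eta,0) = u(\eta,0) = 3 \sin(\eta) + 2 \sin(2 \eta) + 2 \sin(3 \eta)$. Each mode $\sin(n\eta)$ decays as $e^{-n^2\sigma}$ on $\mathbb{R}$, so $w(\eta,\sigma) = \sum c_n e^{-n^2\sigma} \sin(n\eta)$ with $c_1=3, c_2=2, c_3=2$: $w(\eta,\sigma) = 3 e^{-\sigma} \sin(\eta) + 2 e^{-4 \sigma} \sin(2 \eta) + 2 e^{-9 \sigma} \sin(3 \eta)$.
Substituting back: $u(\xi,t) = w(\xi + t, t)$.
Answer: $u(\xi, t) = 3 e^{-t} \sin(\xi + t) + 2 e^{-4 t} \sin(2 \xi + 2 t) + 2 e^{-9 t} \sin(3 \xi + 3 t)$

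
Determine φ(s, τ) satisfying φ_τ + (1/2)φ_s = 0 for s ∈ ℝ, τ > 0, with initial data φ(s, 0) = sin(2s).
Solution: By characteristics (ds/dτ = 1/2), φ(s,τ) = f(s - (1/2)τ) with f = φ(·, 0).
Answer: φ(s, τ) = sin(2s - τ)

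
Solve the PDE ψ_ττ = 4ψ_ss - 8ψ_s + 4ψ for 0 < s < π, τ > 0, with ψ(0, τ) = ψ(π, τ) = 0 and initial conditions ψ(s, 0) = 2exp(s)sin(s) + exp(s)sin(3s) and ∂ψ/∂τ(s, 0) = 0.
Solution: Substitute ψ = exp(s)u.
Then ψ_s = exp(s)(u_s + u), ψ_ss = exp(s)(u_ss + 2u_s + u), ψ_ττ = exp(s)u_ττ; substituting and dividing by exp(s), the lower-order terms cancel: u_ττ = 4u_ss (standard wave equation).
Data for u: u(s,0) = exp(-s)ψ(s,0) = 2sin(s) + sin(3s); u_τ(s,0) = exp(-s)ψ_τ(s,0) = 0. The boundary conditions carry over: u(0,τ) = u(π,τ) = 0.
Separating variables: u = Σ [A_n cos(ω_n τ) + B_n sin(ω_n τ)] sin(ns), ω_n = 2n. From ICs: A_1=2, A_3=1.
So u(s,τ) = 2sin(s)cos(2τ) + sin(3s)cos(6τ), and ψ(s,τ) = exp(s)u(s,τ).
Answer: ψ(s, τ) = 2exp(s)sin(s)cos(2τ) + exp(s)sin(3s)cos(6τ)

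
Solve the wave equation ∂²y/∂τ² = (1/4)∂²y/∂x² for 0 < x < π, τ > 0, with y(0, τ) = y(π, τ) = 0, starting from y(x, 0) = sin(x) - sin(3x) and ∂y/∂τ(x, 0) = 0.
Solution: Separating variables: y = Σ [A_n cos(ω_n τ) + B_n sin(ω_n τ)] sin(nx), ω_n = n/2. From ICs: A_1=1, A_3=-1.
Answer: y(x, τ) = sin(x)cos(τ/2) - sin(3x)cos(3τ/2)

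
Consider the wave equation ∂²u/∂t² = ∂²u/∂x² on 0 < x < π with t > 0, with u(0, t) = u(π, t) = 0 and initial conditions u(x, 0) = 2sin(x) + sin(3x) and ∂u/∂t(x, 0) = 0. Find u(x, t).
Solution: Using separation of variables u = X(x)T(t):
Eigenfunctions: sin(nx), n = 1, 2, 3, ...
General solution: u(x, t) = Σ [A_n cos(n t) + B_n sin(n t)] sin(nx)
From u(x,0) = 2sin(x) + sin(3x): A_1=2, A_3=1. From u_t(x,0) = 0: all B_n = 0.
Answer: u(x, t) = 2sin(x)cos(t) + sin(3x)cos(3t)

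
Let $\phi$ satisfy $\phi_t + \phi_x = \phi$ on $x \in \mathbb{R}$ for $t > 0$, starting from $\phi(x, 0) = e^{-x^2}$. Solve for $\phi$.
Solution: Substitute $\phi = e^{t}u$.
Then $\phi_t = e^{t}(u_t + u)$, $\phi_x = e^{t}u_x$; substituting and dividing by $e^{t}$, the lower-order terms cancel: $u_t + u_x = 0$ (standard advection equation).
Data for $u$: $u(x,0) = \phi(x,0) = e^{-x^2}$.
By characteristics ($dx/dt = 1$), $u(x,t) = f(x - t)$ with $f = u( \cdot , 0)$.
So $u(x,t) = e^{-(-t + x)^2}$, and $\phi(x,t) = e^{t}u(x,t)$.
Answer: $\phi(x, t) = e^{t} e^{-(-t + x)^2}$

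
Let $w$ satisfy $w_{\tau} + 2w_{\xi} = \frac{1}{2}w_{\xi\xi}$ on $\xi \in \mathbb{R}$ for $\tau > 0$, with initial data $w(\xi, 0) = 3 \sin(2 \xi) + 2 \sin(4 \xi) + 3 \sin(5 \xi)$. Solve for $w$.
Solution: Change to a moving frame: let $\eta = \xi - 2\tau$, $\sigma = \tau$ and write $w(\xi,\tau) = u(\eta,\sigma)$.
By the chain rule $w_{\tau} = u_{\sigma} - 2u_{\eta}$, $w_{\xi} = u_{\eta}$, $w_{\xi\xi} = u_{\eta\eta}$.
Then $w_{\tau} + 2w_{\xi} = u_{\sigma}$: the advection term cancels and the PDE becomes the heat equation $u_{\sigma} = \frac{1}{2}u_{\eta\eta}$ on $\eta \in \mathbb{R}$.
Initial data: $u(\eta,0) = w(\eta,0) = 3 \sin(2 \eta) + 2 \sin(4 \eta) + 3 \sin(5 \eta)$.
On $\eta \in \mathbb{R}$ each mode satisfies $(\sin(n\eta))'' = -n^2 \sin(n\eta)$, so $e^{-n^2\sigma/2} \sin(n\eta)$ solves the heat equation; by superposition $u(\eta,\sigma) = \sum c_n e^{-n^2\sigma/2} \sin(n\eta)$.
Reading off the coefficients: $c_2=3, c_4=2, c_5=3$, so $u(\eta,\sigma) = 3 e^{-2 \sigma} \sin(2 \eta) + 2 e^{-8 \sigma} \sin(4 \eta) + 3 e^{-25 \sigma/2} \sin(5 \eta)$.
Substituting back $\eta = \xi - 2\tau$, $\sigma = \tau$: $w(\xi,\tau) = u(\xi - 2\tau, \tau)$.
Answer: $w(\xi, \tau) = -3 e^{-2 \tau} \sin(4 \tau - 2 \xi) - 2 e^{-8 \tau} \sin(8 \tau - 4 \xi) - 3 e^{-25 \tau/2} \sin(10 \tau - 5 \xi)$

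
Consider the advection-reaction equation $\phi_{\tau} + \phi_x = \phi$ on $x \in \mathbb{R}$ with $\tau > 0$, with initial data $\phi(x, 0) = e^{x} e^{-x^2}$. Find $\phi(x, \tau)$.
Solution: Substitute $\phi = e^{x}u$, i.e. $u = e^{-x}\phi$.
By the product rule, $\phi_x = e^{x}(u_x + u)$, $\phi_{\tau} = e^{x}u_{\tau}$.
Substituting into the PDE and dividing by $e^{x}$: $u_{\tau} + (u_x + u) = u$.
The lower-order terms cancel, leaving the standard advection equation $u_{\tau} + u_x = 0$.
Initial data for $u$: $u(x,0) = e^{-x}\phi(x,0) = e^{-x^2}$.
Solve for $u$:
  By method of characteristics (waves move right with speed 1):
  Along characteristics $x - \tau =$ const, $u$ is constant, so $u(x,\tau) = f(x - \tau)$ with $f = u( \cdot , 0)$.
Hence $u(x,\tau) = e^{-(x - \tau)^2}$.
Transform back: $\phi(x,\tau) = e^{x}u(x,\tau)$.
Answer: $\phi(x, \tau) = e^{x} e^{-(-\tau + x)^2}$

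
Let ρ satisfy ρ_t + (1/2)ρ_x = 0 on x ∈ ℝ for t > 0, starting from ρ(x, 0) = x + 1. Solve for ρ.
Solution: By method of characteristics (waves move right with speed 1/2):
Along characteristics x - (1/2)t = const, ρ is constant, so ρ(x,t) = f(x - (1/2)t) with f = ρ(·, 0).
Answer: ρ(x, t) = -(1/2)t + x + 1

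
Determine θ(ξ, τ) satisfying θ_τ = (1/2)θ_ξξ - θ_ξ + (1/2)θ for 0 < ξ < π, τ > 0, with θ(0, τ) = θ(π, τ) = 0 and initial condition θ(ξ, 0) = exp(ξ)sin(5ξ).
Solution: Substitute θ = exp(ξ)u, i.e. u = exp(-ξ)θ.
By the product rule, θ_ξ = exp(ξ)(u_ξ + u), θ_ξξ = exp(ξ)(u_ξξ + 2u_ξ + u), θ_τ = exp(ξ)u_τ.
Substituting into the PDE and dividing by exp(ξ): u_τ = (1/2)(u_ξξ + 2u_ξ + u) - (u_ξ + u) + (1/2)u.
The lower-order terms cancel, leaving the standard heat equation u_τ = (1/2)u_ξξ.
Initial data for u: u(ξ,0) = exp(-ξ)θ(ξ,0) = sin(5ξ). The boundary conditions carry over: u(0,τ) = u(π,τ) = 0.
Solve for u:
  Using separation of variables u = X(ξ)G(τ):
  Eigenfunctions: sin(nξ), n = 1, 2, 3, ...
  General solution: u(ξ, τ) = Σ c_n sin(nξ) exp(-n² τ/2)
  Matching u(ξ,0) = sin(5ξ) term by term: c_5=1.
Hence u(ξ,τ) = exp(-25τ/2)sin(5ξ).
Transform back: θ(ξ,τ) = exp(ξ)u(ξ,τ).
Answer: θ(ξ, τ) = exp(ξ)exp(-25τ/2)sin(5ξ)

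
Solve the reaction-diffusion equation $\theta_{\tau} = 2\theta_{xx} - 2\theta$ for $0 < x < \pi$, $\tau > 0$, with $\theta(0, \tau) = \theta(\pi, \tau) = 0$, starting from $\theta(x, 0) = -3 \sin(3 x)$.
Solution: Substitute $\theta = e^{-2\tau}u$.
Then $\theta_{\tau} = e^{-2\tau}(u_{\tau} - 2u)$, $\theta_{xx} = e^{-2\tau}u_{xx}$; substituting and dividing by $e^{-2\tau}$, the lower-order terms cancel: $u_{\tau} = 2u_{xx}$ (standard heat equation).
Data for $u$: $u(x,0) = \theta(x,0) = -3 \sin(3 x)$. The boundary conditions carry over: $u(0,\tau) = u(\pi,\tau) = 0$.
Separating variables: $u = \sum c_n e^{-2n^2\tau} \sin(nx)$. From $u(x,0) = -3 \sin(3 x)$: $c_3=-3$.
So $u(x,\tau) = -3 e^{-18 \tau} \sin(3 x)$, and $\theta(x,\tau) = e^{-2\tau}u(x,\tau)$.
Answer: $\theta(x, \tau) = -3 e^{-20 \tau} \sin(3 x)$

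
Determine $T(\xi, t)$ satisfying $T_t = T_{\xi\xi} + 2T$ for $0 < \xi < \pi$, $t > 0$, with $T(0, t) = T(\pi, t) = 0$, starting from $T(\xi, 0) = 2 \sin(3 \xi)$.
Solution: Substitute $T = e^{2t}u$, i.e. $u = e^{-2t}T$.
By the product rule, $T_t = e^{2t}(u_t + 2u)$, $T_{\xi\xi} = e^{2t}u_{\xi\xi}$.
Substituting into the PDE and dividing by $e^{2t}$: $u_t + 2u = u_{\xi\xi} + 2u$.
The lower-order terms cancel, leaving the standard heat equation $u_t = u_{\xi\xi}$.
Initial data for $u$: $u(\xi,0) = T(\xi,0) = 2 \sin(3 \xi)$. The boundary conditions carry over: $u(0,t) = u(\pi,t) = 0$.
Solve for $u$:
  Using separation of variables $u = X(\xi)G(t)$:
  Eigenfunctions: $\sin(n\xi)$, $n = 1, 2, 3, \ldots$
  General solution: $u(\xi, t) = \sum c_n \sin(n\xi) e^{-n^2 t}$
  Matching $u(\xi,0) = 2 \sin(3 \xi)$ term by term: $c_3=2$.
Hence $u(\xi,t) = 2 e^{-9 t} \sin(3 \xi)$.
Transform back: $T(\xi,t) = e^{2t}u(\xi,t)$.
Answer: $T(\xi, t) = 2 e^{-7 t} \sin(3 \xi)$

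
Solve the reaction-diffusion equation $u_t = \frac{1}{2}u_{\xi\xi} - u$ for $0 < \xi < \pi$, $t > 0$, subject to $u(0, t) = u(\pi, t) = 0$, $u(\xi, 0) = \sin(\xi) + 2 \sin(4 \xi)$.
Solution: Substitute $u = e^{-t}w$.
Then $u_t = e^{-t}(w_t - w)$, $u_{\xi\xi} = e^{-t}w_{\xi\xi}$; substituting and dividing by $e^{-t}$, the lower-order terms cancel: $w_t = \frac{1}{2}w_{\xi\xi}$ (standard heat equation).
Data for $w$: $w(\xi,0) = u(\xi,0) = \sin(\xi) + 2 \sin(4 \xi)$. The boundary conditions carry over: $w(0,t) = w(\pi,t) = 0$.
Separating variables: $w = \sum c_n e^{-n^2t/2} \sin(n\xi)$. From $w(\xi,0) = \sin(\xi) + 2 \sin(4 \xi)$: $c_1=1, c_4=2$.
So $w(\xi,t) = 2 e^{-8 t} \sin(4 \xi) + e^{-t/2} \sin(\xi)$, and $u(\xi,t) = e^{-t}w(\xi,t)$.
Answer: $u(\xi, t) = 2 e^{-9 t} \sin(4 \xi) + e^{-3 t/2} \sin(\xi)$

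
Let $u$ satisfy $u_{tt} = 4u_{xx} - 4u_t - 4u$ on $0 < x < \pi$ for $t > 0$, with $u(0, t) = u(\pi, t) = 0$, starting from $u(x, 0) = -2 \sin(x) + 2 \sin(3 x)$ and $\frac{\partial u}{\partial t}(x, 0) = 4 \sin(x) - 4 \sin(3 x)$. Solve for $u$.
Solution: Substitute $u = e^{-2t}w$.
Then $u_t = e^{-2t}(w_t - 2w)$, $u_{tt} = e^{-2t}(w_{tt} - 4w_t + 4w)$, $u_{xx} = e^{-2t}w_{xx}$; substituting and dividing by $e^{-2t}$, the lower-order terms cancel: $w_{tt} = 4w_{xx}$ (standard wave equation).
Data for $w$: $w(x,0) = u(x,0) = -2 \sin(x) + 2 \sin(3 x)$; $w_t(x,0) = u_t(x,0) + 2u(x,0) = 0$. The boundary conditions carry over: $w(0,t) = w(\pi,t) = 0$.
Separating variables: $w = \sum [A_n \cos(\omega_n t) + B_n \sin(\omega_n t)] \sin(nx)$, $\omega_n = 2n$. From ICs: $A_1=-2, A_3=2$.
So $w(x,t) = -2 \sin(x) \cos(2 t) + 2 \sin(3 x) \cos(6 t)$, and $u(x,t) = e^{-2t}w(x,t)$.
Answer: $u(x, t) = -2 e^{-2 t} \sin(x) \cos(2 t) + 2 e^{-2 t} \sin(3 x) \cos(6 t)$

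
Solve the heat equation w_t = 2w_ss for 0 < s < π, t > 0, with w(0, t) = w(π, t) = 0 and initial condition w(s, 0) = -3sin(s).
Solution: Using separation of variables w = X(s)T(t):
Eigenfunctions: sin(ns), n = 1, 2, 3, ...
General solution: w(s, t) = Σ c_n sin(ns) exp(-2n² t)
Matching w(s,0) = -3sin(s) term by term: c_1=-3.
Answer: w(s, t) = -3exp(-2t)sin(s)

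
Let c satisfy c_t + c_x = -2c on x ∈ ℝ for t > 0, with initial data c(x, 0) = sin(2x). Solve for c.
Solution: Substitute c = exp(-2t)u, i.e. u = exp(2t)c.
By the product rule, c_t = exp(-2t)(u_t - 2u), c_x = exp(-2t)u_x.
Substituting into the PDE and dividing by exp(-2t): u_t - 2u + u_x = -2u.
The lower-order terms cancel, leaving the standard advection equation u_t + u_x = 0.
Initial data for u: u(x,0) = c(x,0) = sin(2x).
Solve for u:
  By method of characteristics (waves move right with speed 1):
  Along characteristics x - t = const, u is constant, so u(x,t) = f(x - t) with f = u(·, 0).
Hence u(x,t) = -sin(2t - 2x).
Transform back: c(x,t) = exp(-2t)u(x,t).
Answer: c(x, t) = -exp(-2t)sin(2t - 2x)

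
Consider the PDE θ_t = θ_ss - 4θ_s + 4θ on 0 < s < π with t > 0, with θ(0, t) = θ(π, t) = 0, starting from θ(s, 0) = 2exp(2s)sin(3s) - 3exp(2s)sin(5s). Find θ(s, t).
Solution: Substitute θ = exp(2s)u.
Then θ_s = exp(2s)(u_s + 2u), θ_ss = exp(2s)(u_ss + 4u_s + 4u), θ_t = exp(2s)u_t; substituting and dividing by exp(2s), the lower-order terms cancel: u_t = u_ss (standard heat equation).
Data for u: u(s,0) = exp(-2s)θ(s,0) = 2sin(3s) - 3sin(5s). The boundary conditions carry over: u(0,t) = u(π,t) = 0.
Separating variables: u = Σ c_n exp(-n²t) sin(ns). From u(s,0) = 2sin(3s) - 3sin(5s): c_3=2, c_5=-3.
So u(s,t) = 2exp(-9t)sin(3s) - 3exp(-25t)sin(5s), and θ(s,t) = exp(2s)u(s,t).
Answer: θ(s, t) = 2exp(2s)exp(-9t)sin(3s) - 3exp(2s)exp(-25t)sin(5s)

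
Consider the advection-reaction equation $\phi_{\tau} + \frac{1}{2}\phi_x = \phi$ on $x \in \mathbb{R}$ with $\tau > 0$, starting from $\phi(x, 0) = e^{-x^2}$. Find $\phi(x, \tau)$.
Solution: Substitute $\phi = e^{\tau}u$, i.e. $u = e^{-\tau}\phi$.
By the product rule, $\phi_{\tau} = e^{\tau}(u_{\tau} + u)$, $\phi_x = e^{\tau}u_x$.
Substituting into the PDE and dividing by $e^{\tau}$: $u_{\tau} + u + \frac{1}{2}u_x = u$.
The lower-order terms cancel, leaving the standard advection equation $u_{\tau} + \frac{1}{2}u_x = 0$.
Initial data for $u$: $u(x,0) = \phi(x,0) = e^{-x^2}$.
Solve for $u$:
  By method of characteristics (waves move right with speed 1/2):
  Along characteristics $x - \frac{1}{2}\tau =$ const, $u$ is constant, so $u(x,\tau) = f(x - \frac{1}{2}\tau)$ with $f = u( \cdot , 0)$.
Hence $u(x,\tau) = e^{-(x - \tau/2)^2}$.
Transform back: $\phi(x,\tau) = e^{\tau}u(x,\tau)$.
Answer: $\phi(x, \tau) = e^{\tau} e^{-(-\tau/2 + x)^2}$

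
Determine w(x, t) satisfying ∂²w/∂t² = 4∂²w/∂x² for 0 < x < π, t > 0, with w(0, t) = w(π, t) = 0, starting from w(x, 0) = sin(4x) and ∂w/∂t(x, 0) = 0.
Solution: Separating variables: w = Σ [A_n cos(ω_n t) + B_n sin(ω_n t)] sin(nx), ω_n = 2n. From ICs: A_4=1.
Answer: w(x, t) = sin(4x)cos(8t)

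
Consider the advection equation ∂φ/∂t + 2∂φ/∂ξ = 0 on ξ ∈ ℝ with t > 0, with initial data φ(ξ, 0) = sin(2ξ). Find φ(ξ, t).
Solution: By method of characteristics (waves move right with speed 2):
Along characteristics ξ - 2t = const, φ is constant, so φ(ξ,t) = f(ξ - 2t) with f = φ(·, 0).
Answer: φ(ξ, t) = -sin(4t - 2ξ)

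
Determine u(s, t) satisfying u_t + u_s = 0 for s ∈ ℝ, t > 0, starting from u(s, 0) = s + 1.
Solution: By method of characteristics (waves move right with speed 1):
Along characteristics s - t = const, u is constant, so u(s,t) = f(s - t) with f = u(·, 0).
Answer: u(s, t) = s - t + 1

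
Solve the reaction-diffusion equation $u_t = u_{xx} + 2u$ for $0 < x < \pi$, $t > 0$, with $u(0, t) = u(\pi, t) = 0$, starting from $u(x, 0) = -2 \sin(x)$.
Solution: Substitute $u = e^{2t}w$, i.e. $w = e^{-2t}u$.
By the product rule, $u_t = e^{2t}(w_t + 2w)$, $u_{xx} = e^{2t}w_{xx}$.
Substituting into the PDE and dividing by $e^{2t}$: $w_t + 2w = w_{xx} + 2w$.
The lower-order terms cancel, leaving the standard heat equation $w_t = w_{xx}$.
Initial data for $w$: $w(x,0) = u(x,0) = -2 \sin(x)$. The boundary conditions carry over: $w(0,t) = w(\pi,t) = 0$.
Solve for $w$:
  Using separation of variables $w = X(x)T(t)$:
  Eigenfunctions: $\sin(nx)$, $n = 1, 2, 3, \ldots$
  General solution: $w(x, t) = \sum c_n \sin(nx) e^{-n^2 t}$
  Matching $w(x,0) = -2 \sin(x)$ term by term: $c_1=-2$.
Hence $w(x,t) = -2 e^{-t} \sin(x)$.
Transform back: $u(x,t) = e^{2t}w(x,t)$.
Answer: $u(x, t) = -2 e^{t} \sin(x)$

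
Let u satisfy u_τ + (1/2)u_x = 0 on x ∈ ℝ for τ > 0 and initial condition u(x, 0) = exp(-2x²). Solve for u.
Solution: By method of characteristics (waves move right with speed 1/2):
Along characteristics x - (1/2)τ = const, u is constant, so u(x,τ) = f(x - (1/2)τ) with f = u(·, 0).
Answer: u(x, τ) = exp(-2(x - τ/2)²)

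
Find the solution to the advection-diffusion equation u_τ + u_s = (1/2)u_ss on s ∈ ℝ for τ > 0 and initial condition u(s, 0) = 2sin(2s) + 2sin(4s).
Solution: Change to a moving frame: let η = s - τ, σ = τ and write u(s,τ) = w(η,σ).
By the chain rule u_τ = w_σ - w_η, u_s = w_η, u_ss = w_ηη.
Then u_τ + u_s = w_σ: the advection term cancels and the PDE becomes the heat equation w_σ = (1/2)w_ηη on η ∈ ℝ.
Initial data: w(η,0) = u(η,0) = 2sin(2η) + 2sin(4η).
On η ∈ ℝ each mode satisfies (sin(nη))″ = -n² sin(nη), so exp(-n²σ/2) sin(nη) solves the heat equation; by superposition w(η,σ) = Σ c_n exp(-n²σ/2) sin(nη).
Reading off the coefficients: c_2=2, c_4=2, so w(η,σ) = 2exp(-2σ)sin(2η) + 2exp(-8σ)sin(4η).
Substituting back η = s - τ, σ = τ: u(s,τ) = w(s - τ, τ).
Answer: u(s, τ) = 2exp(-2τ)sin(2s - 2τ) + 2exp(-8τ)sin(4s - 4τ)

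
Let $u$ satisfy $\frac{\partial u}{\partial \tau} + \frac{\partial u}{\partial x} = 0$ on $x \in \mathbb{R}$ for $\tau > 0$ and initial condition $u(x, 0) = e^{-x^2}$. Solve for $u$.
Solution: By characteristics ($dx/d\tau = 1$), $u(x,\tau) = f(x - \tau)$ with $f = u( \cdot , 0)$.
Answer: $u(x, \tau) = e^{-(-\tau + x)^2}$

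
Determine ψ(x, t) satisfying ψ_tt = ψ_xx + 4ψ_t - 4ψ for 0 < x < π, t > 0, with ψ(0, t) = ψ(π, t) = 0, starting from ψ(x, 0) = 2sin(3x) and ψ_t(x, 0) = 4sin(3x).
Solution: Substitute ψ = exp(2t)u, i.e. u = exp(-2t)ψ.
By the product rule, ψ_t = exp(2t)(u_t + 2u), ψ_tt = exp(2t)(u_tt + 4u_t + 4u), ψ_xx = exp(2t)u_xx.
Substituting into the PDE and dividing by exp(2t): u_tt + 4u_t + 4u = u_xx + 4(u_t + 2u) - 4u.
The lower-order terms cancel, leaving the standard wave equation u_tt = u_xx.
Initial data for u: u(x,0) = ψ(x,0) = 2sin(3x); u_t(x,0) = ψ_t(x,0) - 2ψ(x,0) = 0. The boundary conditions carry over: u(0,t) = u(π,t) = 0.
Solve for u:
  Using separation of variables u = X(x)T(t):
  Eigenfunctions: sin(nx), n = 1, 2, 3, ...
  General solution: u(x, t) = Σ [A_n cos(n t) + B_n sin(n t)] sin(nx)
  From u(x,0) = 2sin(3x): A_3=2. From u_t(x,0) = 0: all B_n = 0.
Hence u(x,t) = 2sin(3x)cos(3t).
Transform back: ψ(x,t) = exp(2t)u(x,t).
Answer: ψ(x, t) = 2exp(2t)sin(3x)cos(3t)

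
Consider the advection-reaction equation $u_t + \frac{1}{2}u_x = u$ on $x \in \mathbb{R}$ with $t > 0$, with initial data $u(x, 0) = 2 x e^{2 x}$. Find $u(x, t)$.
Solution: Substitute $u = e^{2x}w$.
Then $u_x = e^{2x}(w_x + 2w)$, $u_t = e^{2x}w_t$; substituting and dividing by $e^{2x}$, the lower-order terms cancel: $w_t + \frac{1}{2}w_x = 0$ (standard advection equation).
Data for $w$: $w(x,0) = e^{-2x}u(x,0) = 2 x$.
By characteristics ($dx/dt = 1/2$), $w(x,t) = f(x - \frac{1}{2}t)$ with $f = w( \cdot , 0)$.
So $w(x,t) = - t + 2 x$, and $u(x,t) = e^{2x}w(x,t)$.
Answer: $u(x, t) = - t e^{2 x} + 2 x e^{2 x}$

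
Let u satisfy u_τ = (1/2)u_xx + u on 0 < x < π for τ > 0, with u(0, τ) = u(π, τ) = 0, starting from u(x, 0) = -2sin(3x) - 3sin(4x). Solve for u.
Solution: Substitute u = exp(τ)w.
Then u_τ = exp(τ)(w_τ + w), u_xx = exp(τ)w_xx; substituting and dividing by exp(τ), the lower-order terms cancel: w_τ = (1/2)w_xx (standard heat equation).
Data for w: w(x,0) = u(x,0) = -2sin(3x) - 3sin(4x). The boundary conditions carry over: w(0,τ) = w(π,τ) = 0.
Separating variables: w = Σ c_n exp(-n²τ/2) sin(nx). From w(x,0) = -2sin(3x) - 3sin(4x): c_3=-2, c_4=-3.
So w(x,τ) = -3exp(-8τ)sin(4x) - 2exp(-9τ/2)sin(3x), and u(x,τ) = exp(τ)w(x,τ).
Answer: u(x, τ) = -3exp(-7τ)sin(4x) - 2exp(-7τ/2)sin(3x)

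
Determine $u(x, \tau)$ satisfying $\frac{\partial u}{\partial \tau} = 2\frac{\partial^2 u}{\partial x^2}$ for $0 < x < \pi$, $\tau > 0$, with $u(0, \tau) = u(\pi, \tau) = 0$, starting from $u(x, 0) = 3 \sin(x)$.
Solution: Separating variables: $u = \sum c_n e^{-2n^2\tau} \sin(nx)$. From $u(x,0) = 3 \sin(x)$: $c_1=3$.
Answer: $u(x, \tau) = 3 e^{-2 \tau} \sin(x)$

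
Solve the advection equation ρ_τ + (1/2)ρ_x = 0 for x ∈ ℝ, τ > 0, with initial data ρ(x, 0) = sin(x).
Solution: By characteristics (dx/dτ = 1/2), ρ(x,τ) = f(x - (1/2)τ) with f = ρ(·, 0).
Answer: ρ(x, τ) = sin(x - τ/2)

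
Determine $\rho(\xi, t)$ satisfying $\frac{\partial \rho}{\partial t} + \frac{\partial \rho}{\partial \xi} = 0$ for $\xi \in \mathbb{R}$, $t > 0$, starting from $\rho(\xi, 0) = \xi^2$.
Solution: By method of characteristics (waves move right with speed 1):
Along characteristics $\xi - t =$ const, $\rho$ is constant, so $\rho(\xi,t) = f(\xi - t)$ with $f = \rho( \cdot , 0)$.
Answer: $\rho(\xi, t) = \xi^2 - 2 \xi t + t^2$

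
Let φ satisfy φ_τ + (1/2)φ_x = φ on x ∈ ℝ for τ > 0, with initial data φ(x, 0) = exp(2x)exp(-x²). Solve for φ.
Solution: Substitute φ = exp(2x)u.
Then φ_x = exp(2x)(u_x + 2u), φ_τ = exp(2x)u_τ; substituting and dividing by exp(2x), the lower-order terms cancel: u_τ + (1/2)u_x = 0 (standard advection equation).
Data for u: u(x,0) = exp(-2x)φ(x,0) = exp(-x²).
By characteristics (dx/dτ = 1/2), u(x,τ) = f(x - (1/2)τ) with f = u(·, 0).
So u(x,τ) = exp(-(x - τ/2)²), and φ(x,τ) = exp(2x)u(x,τ).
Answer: φ(x, τ) = exp(2x)exp(-(x - τ/2)²)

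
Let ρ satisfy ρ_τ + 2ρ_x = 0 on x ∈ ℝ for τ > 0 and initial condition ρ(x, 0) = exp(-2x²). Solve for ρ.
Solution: By characteristics (dx/dτ = 2), ρ(x,τ) = f(x - 2τ) with f = ρ(·, 0).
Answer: ρ(x, τ) = exp(-2(x - 2τ)²)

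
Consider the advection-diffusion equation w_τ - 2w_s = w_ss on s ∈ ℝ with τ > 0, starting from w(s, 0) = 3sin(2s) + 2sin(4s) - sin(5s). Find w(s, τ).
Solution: Moving frame: η = s + 2τ, σ = τ, w = u(η,σ), so w_τ = u_σ + 2u_η and w_ss = u_ηη.
Hence w_τ - 2w_s = u_σ and the PDE becomes the heat equation u_σ = u_ηη on η ∈ ℝ.
Initial data: u(η,0) = w(η,0) = 3sin(2η) + 2sin(4η) - sin(5η). Each mode sin(nη) decays as exp(-n²σ) on ℝ, so u(η,σ) = Σ c_n exp(-n²σ) sin(nη) with c_2=3, c_4=2, c_5=-1: u(η,σ) = 3exp(-4σ)sin(2η) + 2exp(-16σ)sin(4η) - exp(-25σ)sin(5η).
Substituting back: w(s,τ) = u(s + 2τ, τ).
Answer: w(s, τ) = 3exp(-4τ)sin(2s + 4τ) + 2exp(-16τ)sin(4s + 8τ) - exp(-25τ)sin(5s + 10τ)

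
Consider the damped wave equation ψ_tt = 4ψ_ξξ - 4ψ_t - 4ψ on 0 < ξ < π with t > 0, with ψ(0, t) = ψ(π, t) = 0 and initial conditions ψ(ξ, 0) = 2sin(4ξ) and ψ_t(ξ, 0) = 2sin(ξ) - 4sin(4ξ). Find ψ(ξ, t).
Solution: Substitute ψ = exp(-2t)u, i.e. u = exp(2t)ψ.
By the product rule, ψ_t = exp(-2t)(u_t - 2u), ψ_tt = exp(-2t)(u_tt - 4u_t + 4u), ψ_ξξ = exp(-2t)u_ξξ.
Substituting into the PDE and dividing by exp(-2t): u_tt - 4u_t + 4u = 4u_ξξ - 4(u_t - 2u) - 4u.
The lower-order terms cancel, leaving the standard wave equation u_tt = 4u_ξξ.
Initial data for u: u(ξ,0) = ψ(ξ,0) = 2sin(4ξ); u_t(ξ,0) = ψ_t(ξ,0) + 2ψ(ξ,0) = 2sin(ξ). The boundary conditions carry over: u(0,t) = u(π,t) = 0.
Solve for u:
  Using separation of variables u = X(ξ)T(t):
  Eigenfunctions: sin(nξ), n = 1, 2, 3, ...
  General solution: u(ξ, t) = Σ [A_n cos(2n t) + B_n sin(2n t)] sin(nξ)
  From u(ξ,0) = 2sin(4ξ): A_4=2. From u_t(ξ,0) = 2sin(ξ), using u_t(ξ,0) = Σ ω_n B_n sin(nξ) with ω_n = 2n: B_1 = 2/2 = 1.
Hence u(ξ,t) = sin(2t)sin(ξ) + 2sin(4ξ)cos(8t).
Transform back: ψ(ξ,t) = exp(-2t)u(ξ,t).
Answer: ψ(ξ, t) = exp(-2t)sin(2t)sin(ξ) + 2exp(-2t)sin(4ξ)cos(8t)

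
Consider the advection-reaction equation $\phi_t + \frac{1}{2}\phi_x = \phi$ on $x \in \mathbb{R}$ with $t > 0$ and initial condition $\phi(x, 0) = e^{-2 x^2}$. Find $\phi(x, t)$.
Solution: Substitute $\phi = e^{t}u$.
Then $\phi_t = e^{t}(u_t + u)$, $\phi_x = e^{t}u_x$; substituting and dividing by $e^{t}$, the lower-order terms cancel: $u_t + \frac{1}{2}u_x = 0$ (standard advection equation).
Data for $u$: $u(x,0) = \phi(x,0) = e^{-2 x^2}$.
By characteristics ($dx/dt = 1/2$), $u(x,t) = f(x - \frac{1}{2}t)$ with $f = u( \cdot , 0)$.
So $u(x,t) = e^{-2 (-t/2 + x)^2}$, and $\phi(x,t) = e^{t}u(x,t)$.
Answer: $\phi(x, t) = e^{t} e^{-2 (-t/2 + x)^2}$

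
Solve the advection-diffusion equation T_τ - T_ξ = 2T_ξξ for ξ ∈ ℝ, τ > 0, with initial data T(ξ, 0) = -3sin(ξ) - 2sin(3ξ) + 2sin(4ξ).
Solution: Change to a moving frame: let η = ξ + τ, σ = τ and write T(ξ,τ) = u(η,σ).
By the chain rule T_τ = u_σ + u_η, T_ξ = u_η, T_ξξ = u_ηη.
Then T_τ - T_ξ = u_σ: the advection term cancels and the PDE becomes the heat equation u_σ = 2u_ηη on η ∈ ℝ.
Initial data: u(η,0) = T(η,0) = -3sin(η) - 2sin(3η) + 2sin(4η).
On η ∈ ℝ each mode satisfies (sin(nη))″ = -n² sin(nη), so exp(-2n²σ) sin(nη) solves the heat equation; by superposition u(η,σ) = Σ c_n exp(-2n²σ) sin(nη).
Reading off the coefficients: c_1=-3, c_3=-2, c_4=2, so u(η,σ) = -3exp(-2σ)sin(η) - 2exp(-18σ)sin(3η) + 2exp(-32σ)sin(4η).
Substituting back η = ξ + τ, σ = τ: T(ξ,τ) = u(ξ + τ, τ).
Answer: T(ξ, τ) = -3exp(-2τ)sin(ξ + τ) - 2exp(-18τ)sin(3ξ + 3τ) + 2exp(-32τ)sin(4ξ + 4τ)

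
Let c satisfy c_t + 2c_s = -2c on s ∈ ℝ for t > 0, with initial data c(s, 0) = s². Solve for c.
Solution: Substitute c = exp(-2t)u, i.e. u = exp(2t)c.
By the product rule, c_t = exp(-2t)(u_t - 2u), c_s = exp(-2t)u_s.
Substituting into the PDE and dividing by exp(-2t): u_t - 2u + 2u_s = -2u.
The lower-order terms cancel, leaving the standard advection equation u_t + 2u_s = 0.
Initial data for u: u(s,0) = c(s,0) = s².
Solve for u:
  By method of characteristics (waves move right with speed 2):
  Along characteristics s - 2t = const, u is constant, so u(s,t) = f(s - 2t) with f = u(·, 0).
Hence u(s,t) = s² - 4st + 4t².
Transform back: c(s,t) = exp(-2t)u(s,t).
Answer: c(s, t) = s²exp(-2t) - 4stexp(-2t) + 4t²exp(-2t)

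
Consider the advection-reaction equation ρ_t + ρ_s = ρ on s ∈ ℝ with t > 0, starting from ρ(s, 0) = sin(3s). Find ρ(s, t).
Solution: Substitute ρ = exp(t)u.
Then ρ_t = exp(t)(u_t + u), ρ_s = exp(t)u_s; substituting and dividing by exp(t), the lower-order terms cancel: u_t + u_s = 0 (standard advection equation).
Data for u: u(s,0) = ρ(s,0) = sin(3s).
By characteristics (ds/dt = 1), u(s,t) = f(s - t) with f = u(·, 0).
So u(s,t) = sin(3s - 3t), and ρ(s,t) = exp(t)u(s,t).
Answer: ρ(s, t) = exp(t)sin(3s - 3t)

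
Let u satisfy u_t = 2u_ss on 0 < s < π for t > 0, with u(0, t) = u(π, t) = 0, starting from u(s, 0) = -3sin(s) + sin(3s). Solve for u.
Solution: Using separation of variables u = X(s)T(t):
Eigenfunctions: sin(ns), n = 1, 2, 3, ...
General solution: u(s, t) = Σ c_n sin(ns) exp(-2n² t)
Matching u(s,0) = -3sin(s) + sin(3s) term by term: c_1=-3, c_3=1.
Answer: u(s, t) = -3exp(-2t)sin(s) + exp(-18t)sin(3s)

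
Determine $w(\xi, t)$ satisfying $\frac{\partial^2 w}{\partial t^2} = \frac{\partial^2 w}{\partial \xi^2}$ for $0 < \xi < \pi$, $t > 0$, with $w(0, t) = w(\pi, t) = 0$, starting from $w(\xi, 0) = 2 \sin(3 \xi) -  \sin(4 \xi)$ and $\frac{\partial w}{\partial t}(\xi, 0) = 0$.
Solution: Using separation of variables $w = X(\xi)T(t)$:
Eigenfunctions: $\sin(n\xi)$, $n = 1, 2, 3, \ldots$
General solution: $w(\xi, t) = \sum [A_n \cos(n t) + B_n \sin(n t)] \sin(n\xi)$
From $w(\xi,0) = 2 \sin(3 \xi) - \sin(4 \xi)$: $A_3=2, A_4=-1$. From $w_t(\xi,0) = 0$: all $B_n = 0$.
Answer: $w(\xi, t) = 2 \sin(3 \xi) \cos(3 t) -  \sin(4 \xi) \cos(4 t)$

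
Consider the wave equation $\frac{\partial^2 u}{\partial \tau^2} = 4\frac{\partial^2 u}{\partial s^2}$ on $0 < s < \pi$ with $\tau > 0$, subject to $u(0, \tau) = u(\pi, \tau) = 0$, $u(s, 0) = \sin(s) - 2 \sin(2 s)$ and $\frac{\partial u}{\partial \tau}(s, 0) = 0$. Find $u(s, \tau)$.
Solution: Using separation of variables $u = X(s)T(\tau)$:
Eigenfunctions: $\sin(ns)$, $n = 1, 2, 3, \ldots$
General solution: $u(s, \tau) = \sum [A_n \cos(2n \tau) + B_n \sin(2n \tau)] \sin(ns)$
From $u(s,0) = \sin(s) - 2 \sin(2 s)$: $A_1=1, A_2=-2$. From $u_{\tau}(s,0) = 0$: all $B_n = 0$.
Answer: $u(s, \tau) = \sin(s) \cos(2 \tau) - 2 \sin(2 s) \cos(4 \tau)$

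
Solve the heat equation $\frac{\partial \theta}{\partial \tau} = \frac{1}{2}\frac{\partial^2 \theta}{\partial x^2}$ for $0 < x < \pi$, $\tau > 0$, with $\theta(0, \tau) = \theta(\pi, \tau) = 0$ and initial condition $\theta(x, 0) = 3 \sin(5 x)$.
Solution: Using separation of variables $\theta = X(x)G(\tau)$:
Eigenfunctions: $\sin(nx)$, $n = 1, 2, 3, \ldots$
General solution: $\theta(x, \tau) = \sum c_n \sin(nx) e^{-n^2 \tau/2}$
Matching $\theta(x,0) = 3 \sin(5 x)$ term by term: $c_5=3$.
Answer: $\theta(x, \tau) = 3 e^{-25 \tau/2} \sin(5 x)$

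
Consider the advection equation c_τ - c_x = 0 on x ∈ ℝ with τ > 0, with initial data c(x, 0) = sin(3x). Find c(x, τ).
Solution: By method of characteristics (waves move left with speed 1):
Along characteristics x + τ = const, c is constant, so c(x,τ) = f(x + τ) with f = c(·, 0).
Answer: c(x, τ) = sin(3x + 3τ)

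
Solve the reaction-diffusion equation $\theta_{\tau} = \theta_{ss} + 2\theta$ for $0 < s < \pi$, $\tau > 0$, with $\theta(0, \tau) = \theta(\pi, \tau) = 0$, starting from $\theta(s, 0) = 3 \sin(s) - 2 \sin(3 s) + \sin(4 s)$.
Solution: Substitute $\theta = e^{2\tau}u$, i.e. $u = e^{-2\tau}\theta$.
By the product rule, $\theta_{\tau} = e^{2\tau}(u_{\tau} + 2u)$, $\theta_{ss} = e^{2\tau}u_{ss}$.
Substituting into the PDE and dividing by $e^{2\tau}$: $u_{\tau} + 2u = u_{ss} + 2u$.
The lower-order terms cancel, leaving the standard heat equation $u_{\tau} = u_{ss}$.
Initial data for $u$: $u(s,0) = \theta(s,0) = 3 \sin(s) - 2 \sin(3 s) + \sin(4 s)$. The boundary conditions carry over: $u(0,\tau) = u(\pi,\tau) = 0$.
Solve for $u$:
  Using separation of variables $u = X(s)G(\tau)$:
  Eigenfunctions: $\sin(ns)$, $n = 1, 2, 3, \ldots$
  General solution: $u(s, \tau) = \sum c_n \sin(ns) e^{-n^2 \tau}$
  Matching $u(s,0) = 3 \sin(s) - 2 \sin(3 s) + \sin(4 s)$ term by term: $c_1=3, c_3=-2, c_4=1$.
Hence $u(s,\tau) = 3 e^{-\tau} \sin(s) - 2 e^{-9 \tau} \sin(3 s) + e^{-16 \tau} \sin(4 s)$.
Transform back: $\theta(s,\tau) = e^{2\tau}u(s,\tau)$.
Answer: $\theta(s, \tau) = 3 e^{\tau} \sin(s) - 2 e^{-7 \tau} \sin(3 s) + e^{-14 \tau} \sin(4 s)$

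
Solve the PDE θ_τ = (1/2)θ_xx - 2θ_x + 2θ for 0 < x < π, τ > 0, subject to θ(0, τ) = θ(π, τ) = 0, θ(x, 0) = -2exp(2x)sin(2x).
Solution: Substitute θ = exp(2x)u.
Then θ_x = exp(2x)(u_x + 2u), θ_xx = exp(2x)(u_xx + 4u_x + 4u), θ_τ = exp(2x)u_τ; substituting and dividing by exp(2x), the lower-order terms cancel: u_τ = (1/2)u_xx (standard heat equation).
Data for u: u(x,0) = exp(-2x)θ(x,0) = -2sin(2x). The boundary conditions carry over: u(0,τ) = u(π,τ) = 0.
Separating variables: u = Σ c_n exp(-n²τ/2) sin(nx). From u(x,0) = -2sin(2x): c_2=-2.
So u(x,τ) = -2exp(-2τ)sin(2x), and θ(x,τ) = exp(2x)u(x,τ).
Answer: θ(x, τ) = -2exp(2x)exp(-2τ)sin(2x)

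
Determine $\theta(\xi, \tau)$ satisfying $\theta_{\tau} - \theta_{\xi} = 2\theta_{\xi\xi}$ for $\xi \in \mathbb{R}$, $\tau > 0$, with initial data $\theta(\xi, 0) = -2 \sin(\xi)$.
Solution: Moving frame: $\eta = \xi + \tau$, $\sigma = \tau$, $\theta = u(\eta,\sigma)$, so $\theta_{\tau} = u_{\sigma} + u_{\eta}$ and $\theta_{\xi\xi} = u_{\eta\eta}$.
Hence $\theta_{\tau} - \theta_{\xi} = u_{\sigma}$ and the PDE becomes the heat equation $u_{\sigma} = 2u_{\eta\eta}$ on $\eta \in \mathbb{R}$.
Initial data: $u(\eta,0) = \theta(\eta,0) = -2 \sin(\eta)$. Each mode $\sin(n\eta)$ decays as $e^{-2n^2\sigma}$ on $\mathbb{R}$, so $u(\eta,\sigma) = \sum c_n e^{-2n^2\sigma} \sin(n\eta)$ with $c_1=-2$: $u(\eta,\sigma) = -2 e^{-2 \sigma} \sin(\eta)$.
Substituting back: $\theta(\xi,\tau) = u(\xi + \tau, \tau)$.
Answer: $\theta(\xi, \tau) = -2 e^{-2 \tau} \sin(\tau + \xi)$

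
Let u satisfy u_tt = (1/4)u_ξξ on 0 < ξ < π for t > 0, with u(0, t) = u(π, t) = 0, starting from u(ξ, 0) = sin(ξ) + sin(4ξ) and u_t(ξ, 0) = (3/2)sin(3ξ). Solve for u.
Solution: Separating variables: u = Σ [A_n cos(ω_n t) + B_n sin(ω_n t)] sin(nξ), ω_n = n/2. From ICs (B_n = velocity coefficient / ω_n): A_1=1, A_4=1, B_3=1.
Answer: u(ξ, t) = sin(3t/2)sin(3ξ) + sin(ξ)cos(t/2) + sin(4ξ)cos(2t)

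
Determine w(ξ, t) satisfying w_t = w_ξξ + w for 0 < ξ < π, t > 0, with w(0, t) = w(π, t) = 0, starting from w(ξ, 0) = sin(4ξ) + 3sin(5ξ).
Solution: Substitute w = exp(t)u.
Then w_t = exp(t)(u_t + u), w_ξξ = exp(t)u_ξξ; substituting and dividing by exp(t), the lower-order terms cancel: u_t = u_ξξ (standard heat equation).
Data for u: u(ξ,0) = w(ξ,0) = sin(4ξ) + 3sin(5ξ). The boundary conditions carry over: u(0,t) = u(π,t) = 0.
Separating variables: u = Σ c_n exp(-n²t) sin(nξ). From u(ξ,0) = sin(4ξ) + 3sin(5ξ): c_4=1, c_5=3.
So u(ξ,t) = exp(-16t)sin(4ξ) + 3exp(-25t)sin(5ξ), and w(ξ,t) = exp(t)u(ξ,t).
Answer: w(ξ, t) = exp(-15t)sin(4ξ) + 3exp(-24t)sin(5ξ)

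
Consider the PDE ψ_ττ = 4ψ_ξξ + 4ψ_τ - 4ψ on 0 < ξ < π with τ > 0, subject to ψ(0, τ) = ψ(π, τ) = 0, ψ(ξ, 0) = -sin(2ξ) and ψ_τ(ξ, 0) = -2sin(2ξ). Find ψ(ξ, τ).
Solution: Substitute ψ = exp(2τ)u, i.e. u = exp(-2τ)ψ.
By the product rule, ψ_τ = exp(2τ)(u_τ + 2u), ψ_ττ = exp(2τ)(u_ττ + 4u_τ + 4u), ψ_ξξ = exp(2τ)u_ξξ.
Substituting into the PDE and dividing by exp(2τ): u_ττ + 4u_τ + 4u = 4u_ξξ + 4(u_τ + 2u) - 4u.
The lower-order terms cancel, leaving the standard wave equation u_ττ = 4u_ξξ.
Initial data for u: u(ξ,0) = ψ(ξ,0) = -sin(2ξ); u_τ(ξ,0) = ψ_τ(ξ,0) - 2ψ(ξ,0) = 0. The boundary conditions carry over: u(0,τ) = u(π,τ) = 0.
Solve for u:
  Using separation of variables u = X(ξ)T(τ):
  Eigenfunctions: sin(nξ), n = 1, 2, 3, ...
  General solution: u(ξ, τ) = Σ [A_n cos(2n τ) + B_n sin(2n τ)] sin(nξ)
  From u(ξ,0) = -sin(2ξ): A_2=-1. From u_τ(ξ,0) = 0: all B_n = 0.
Hence u(ξ,τ) = -sin(2ξ)cos(4τ).
Transform back: ψ(ξ,τ) = exp(2τ)u(ξ,τ).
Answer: ψ(ξ, τ) = -exp(2τ)sin(2ξ)cos(4τ)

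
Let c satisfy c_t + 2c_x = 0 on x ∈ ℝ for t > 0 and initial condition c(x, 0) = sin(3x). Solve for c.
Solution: By characteristics (dx/dt = 2), c(x,t) = f(x - 2t) with f = c(·, 0).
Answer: c(x, t) = -sin(6t - 3x)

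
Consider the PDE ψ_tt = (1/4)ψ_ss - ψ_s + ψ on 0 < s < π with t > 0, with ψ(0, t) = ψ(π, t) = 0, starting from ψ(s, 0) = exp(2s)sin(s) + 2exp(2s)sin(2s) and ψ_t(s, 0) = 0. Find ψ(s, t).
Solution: Substitute ψ = exp(2s)u, i.e. u = exp(-2s)ψ.
By the product rule, ψ_s = exp(2s)(u_s + 2u), ψ_ss = exp(2s)(u_ss + 4u_s + 4u), ψ_tt = exp(2s)u_tt.
Substituting into the PDE and dividing by exp(2s): u_tt = (1/4)(u_ss + 4u_s + 4u) - (u_s + 2u) + u.
The lower-order terms cancel, leaving the standard wave equation u_tt = (1/4)u_ss.
Initial data for u: u(s,0) = exp(-2s)ψ(s,0) = sin(s) + 2sin(2s); u_t(s,0) = exp(-2s)ψ_t(s,0) = 0. The boundary conditions carry over: u(0,t) = u(π,t) = 0.
Solve for u:
  Using separation of variables u = X(s)T(t):
  Eigenfunctions: sin(ns), n = 1, 2, 3, ...
  General solution: u(s, t) = Σ [A_n cos(n t/2) + B_n sin(n t/2)] sin(ns)
  From u(s,0) = sin(s) + 2sin(2s): A_1=1, A_2=2. From u_t(s,0) = 0: all B_n = 0.
Hence u(s,t) = sin(s)cos(t/2) + 2sin(2s)cos(t).
Transform back: ψ(s,t) = exp(2s)u(s,t).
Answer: ψ(s, t) = exp(2s)sin(s)cos(t/2) + 2exp(2s)sin(2s)cos(t)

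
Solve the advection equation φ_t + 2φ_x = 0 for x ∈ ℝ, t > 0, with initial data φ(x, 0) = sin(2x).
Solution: By method of characteristics (waves move right with speed 2):
Along characteristics x - 2t = const, φ is constant, so φ(x,t) = f(x - 2t) with f = φ(·, 0).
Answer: φ(x, t) = -sin(4t - 2x)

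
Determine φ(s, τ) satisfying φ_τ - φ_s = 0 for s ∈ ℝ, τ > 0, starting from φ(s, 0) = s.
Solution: By method of characteristics (waves move left with speed 1):
Along characteristics s + τ = const, φ is constant, so φ(s,τ) = f(s + τ) with f = φ(·, 0).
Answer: φ(s, τ) = s + τ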